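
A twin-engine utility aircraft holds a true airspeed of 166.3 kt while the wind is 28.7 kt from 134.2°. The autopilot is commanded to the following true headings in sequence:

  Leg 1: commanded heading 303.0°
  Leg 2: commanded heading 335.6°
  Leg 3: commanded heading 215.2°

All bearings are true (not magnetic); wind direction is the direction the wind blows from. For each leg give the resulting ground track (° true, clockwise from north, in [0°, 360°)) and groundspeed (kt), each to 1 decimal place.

Leg 1: track=304.6°, groundspeed=194.5 kt
Leg 2: track=332.5°, groundspeed=193.3 kt
Leg 3: track=225.1°, groundspeed=164.3 kt

Leg 1: heading 303.0°; drift +1.6° → track 304.6°, groundspeed 194.5 kt
Leg 2: heading 335.6°; drift -3.1° → track 332.5°, groundspeed 193.3 kt
Leg 3: heading 215.2°; drift +9.9° → track 225.1°, groundspeed 164.3 kt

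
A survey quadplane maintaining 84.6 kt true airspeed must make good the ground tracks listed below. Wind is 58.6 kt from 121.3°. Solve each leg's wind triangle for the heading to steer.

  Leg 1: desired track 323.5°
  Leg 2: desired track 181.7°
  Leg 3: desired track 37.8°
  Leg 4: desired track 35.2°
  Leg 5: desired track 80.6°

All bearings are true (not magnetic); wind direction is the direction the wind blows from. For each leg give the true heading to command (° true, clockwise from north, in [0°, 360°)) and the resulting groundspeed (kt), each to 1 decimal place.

Leg 1: heading=338.7°, groundspeed=135.9 kt
Leg 2: heading=144.7°, groundspeed=38.6 kt
Leg 3: heading=81.3°, groundspeed=54.7 kt
Leg 4: heading=78.9°, groundspeed=57.2 kt
Leg 5: heading=107.5°, groundspeed=31.1 kt

Leg 1: desired track 323.5°; wind correction +15.2° → command heading 338.7°, groundspeed 135.9 kt
Leg 2: desired track 181.7°; wind correction -37.0° → command heading 144.7°, groundspeed 38.6 kt
Leg 3: desired track 37.8°; wind correction +43.5° → command heading 81.3°, groundspeed 54.7 kt
Leg 4: desired track 35.2°; wind correction +43.7° → command heading 78.9°, groundspeed 57.2 kt
Leg 5: desired track 80.6°; wind correction +26.9° → command heading 107.5°, groundspeed 31.1 kt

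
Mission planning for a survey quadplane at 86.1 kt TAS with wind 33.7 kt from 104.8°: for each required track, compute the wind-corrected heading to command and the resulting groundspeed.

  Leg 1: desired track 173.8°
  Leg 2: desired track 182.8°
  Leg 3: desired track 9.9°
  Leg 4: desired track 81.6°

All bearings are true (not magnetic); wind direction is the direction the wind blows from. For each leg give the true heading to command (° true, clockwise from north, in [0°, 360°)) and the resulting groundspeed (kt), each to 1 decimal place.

Leg 1: heading=152.4°, groundspeed=68.1 kt
Leg 2: heading=160.3°, groundspeed=72.5 kt
Leg 3: heading=32.9°, groundspeed=82.2 kt
Leg 4: heading=90.5°, groundspeed=54.1 kt

Leg 1: desired track 173.8°; wind correction -21.4° → command heading 152.4°, groundspeed 68.1 kt
Leg 2: desired track 182.8°; wind correction -22.5° → command heading 160.3°, groundspeed 72.5 kt
Leg 3: desired track 9.9°; wind correction +23.0° → command heading 32.9°, groundspeed 82.2 kt
Leg 4: desired track 81.6°; wind correction +8.9° → command heading 90.5°, groundspeed 54.1 kt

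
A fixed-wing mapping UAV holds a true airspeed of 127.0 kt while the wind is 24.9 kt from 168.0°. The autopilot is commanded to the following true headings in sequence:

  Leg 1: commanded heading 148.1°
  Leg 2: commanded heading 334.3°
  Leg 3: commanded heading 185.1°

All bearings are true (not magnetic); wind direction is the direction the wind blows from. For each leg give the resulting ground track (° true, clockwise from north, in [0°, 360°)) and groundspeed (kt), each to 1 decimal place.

Leg 1: track=143.4°, groundspeed=103.9 kt
Leg 2: track=336.5°, groundspeed=151.3 kt
Leg 3: track=189.2°, groundspeed=103.5 kt

Leg 1: heading 148.1°; drift -4.7° → track 143.4°, groundspeed 103.9 kt
Leg 2: heading 334.3°; drift +2.2° → track 336.5°, groundspeed 151.3 kt
Leg 3: heading 185.1°; drift +4.1° → track 189.2°, groundspeed 103.5 kt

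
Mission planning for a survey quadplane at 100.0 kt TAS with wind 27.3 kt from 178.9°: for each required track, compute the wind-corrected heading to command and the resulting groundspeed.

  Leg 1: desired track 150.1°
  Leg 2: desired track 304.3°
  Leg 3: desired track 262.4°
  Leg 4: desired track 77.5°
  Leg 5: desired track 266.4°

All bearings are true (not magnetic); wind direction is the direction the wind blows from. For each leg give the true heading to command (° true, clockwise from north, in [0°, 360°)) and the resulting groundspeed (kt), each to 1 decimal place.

Leg 1: heading=157.7°, groundspeed=75.2 kt
Leg 2: heading=291.4°, groundspeed=113.3 kt
Leg 3: heading=246.7°, groundspeed=93.2 kt
Leg 4: heading=93.0°, groundspeed=101.7 kt
Leg 5: heading=250.6°, groundspeed=95.0 kt

Leg 1: desired track 150.1°; wind correction +7.6° → command heading 157.7°, groundspeed 75.2 kt
Leg 2: desired track 304.3°; wind correction -12.9° → command heading 291.4°, groundspeed 113.3 kt
Leg 3: desired track 262.4°; wind correction -15.7° → command heading 246.7°, groundspeed 93.2 kt
Leg 4: desired track 77.5°; wind correction +15.5° → command heading 93.0°, groundspeed 101.7 kt
Leg 5: desired track 266.4°; wind correction -15.8° → command heading 250.6°, groundspeed 95.0 kt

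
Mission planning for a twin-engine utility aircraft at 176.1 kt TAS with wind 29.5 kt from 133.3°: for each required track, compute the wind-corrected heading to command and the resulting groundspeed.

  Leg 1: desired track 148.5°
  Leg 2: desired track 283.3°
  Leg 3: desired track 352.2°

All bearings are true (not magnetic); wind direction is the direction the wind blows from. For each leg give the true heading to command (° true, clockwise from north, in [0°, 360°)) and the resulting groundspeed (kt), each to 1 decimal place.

Leg 1: desired track 148.5°; wind correction -2.5° → command heading 146.0°, groundspeed 147.5 kt
Leg 2: desired track 283.3°; wind correction -4.8° → command heading 278.5°, groundspeed 201.0 kt
Leg 3: desired track 352.2°; wind correction +6.0° → command heading 358.2°, groundspeed 198.1 kt

Leg 1: heading=146.0°, groundspeed=147.5 kt
Leg 2: heading=278.5°, groundspeed=201.0 kt
Leg 3: heading=358.2°, groundspeed=198.1 kt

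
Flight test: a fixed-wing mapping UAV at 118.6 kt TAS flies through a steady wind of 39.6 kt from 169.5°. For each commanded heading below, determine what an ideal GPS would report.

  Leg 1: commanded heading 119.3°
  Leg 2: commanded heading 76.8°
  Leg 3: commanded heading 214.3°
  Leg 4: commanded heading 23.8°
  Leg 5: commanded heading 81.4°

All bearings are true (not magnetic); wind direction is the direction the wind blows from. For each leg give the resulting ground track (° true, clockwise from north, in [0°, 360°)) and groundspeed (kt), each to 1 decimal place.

Leg 1: heading 119.3°; drift -18.1° → track 101.2°, groundspeed 98.1 kt
Leg 2: heading 76.8°; drift -18.2° → track 58.6°, groundspeed 126.8 kt
Leg 3: heading 214.3°; drift +17.1° → track 231.4°, groundspeed 94.7 kt
Leg 4: heading 23.8°; drift -8.4° → track 15.4°, groundspeed 153.0 kt
Leg 5: heading 81.4°; drift -18.6° → track 62.8°, groundspeed 123.8 kt

Leg 1: track=101.2°, groundspeed=98.1 kt
Leg 2: track=58.6°, groundspeed=126.8 kt
Leg 3: track=231.4°, groundspeed=94.7 kt
Leg 4: track=15.4°, groundspeed=153.0 kt
Leg 5: track=62.8°, groundspeed=123.8 kt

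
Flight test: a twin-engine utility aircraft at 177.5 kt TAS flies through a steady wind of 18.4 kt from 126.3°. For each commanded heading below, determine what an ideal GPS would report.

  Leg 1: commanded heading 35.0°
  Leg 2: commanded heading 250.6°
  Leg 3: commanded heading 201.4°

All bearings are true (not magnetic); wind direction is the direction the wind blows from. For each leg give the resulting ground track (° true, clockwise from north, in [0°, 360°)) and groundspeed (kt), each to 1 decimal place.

Leg 1: heading 35.0°; drift -5.9° → track 29.1°, groundspeed 178.9 kt
Leg 2: heading 250.6°; drift +4.6° → track 255.2°, groundspeed 188.5 kt
Leg 3: heading 201.4°; drift +5.9° → track 207.3°, groundspeed 173.7 kt

Leg 1: track=29.1°, groundspeed=178.9 kt
Leg 2: track=255.2°, groundspeed=188.5 kt
Leg 3: track=207.3°, groundspeed=173.7 kt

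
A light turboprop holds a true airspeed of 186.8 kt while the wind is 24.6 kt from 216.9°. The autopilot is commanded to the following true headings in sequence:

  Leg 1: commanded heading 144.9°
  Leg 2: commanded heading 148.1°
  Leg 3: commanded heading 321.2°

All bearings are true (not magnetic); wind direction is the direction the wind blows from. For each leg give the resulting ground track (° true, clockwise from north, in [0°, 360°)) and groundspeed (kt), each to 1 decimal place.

Leg 1: track=137.5°, groundspeed=180.7 kt
Leg 2: track=140.8°, groundspeed=179.4 kt
Leg 3: track=328.2°, groundspeed=194.3 kt

Leg 1: heading 144.9°; drift -7.4° → track 137.5°, groundspeed 180.7 kt
Leg 2: heading 148.1°; drift -7.3° → track 140.8°, groundspeed 179.4 kt
Leg 3: heading 321.2°; drift +7.0° → track 328.2°, groundspeed 194.3 kt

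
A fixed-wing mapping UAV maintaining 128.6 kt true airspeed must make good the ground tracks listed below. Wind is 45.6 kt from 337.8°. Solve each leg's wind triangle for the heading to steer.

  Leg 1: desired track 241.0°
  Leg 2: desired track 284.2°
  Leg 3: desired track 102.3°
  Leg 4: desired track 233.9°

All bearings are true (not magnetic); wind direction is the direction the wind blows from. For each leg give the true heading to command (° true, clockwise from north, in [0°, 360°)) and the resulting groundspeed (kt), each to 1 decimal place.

Leg 1: heading=261.6°, groundspeed=125.8 kt
Leg 2: heading=300.8°, groundspeed=96.2 kt
Leg 3: heading=85.3°, groundspeed=148.8 kt
Leg 4: heading=254.0°, groundspeed=131.7 kt

Leg 1: desired track 241.0°; wind correction +20.6° → command heading 261.6°, groundspeed 125.8 kt
Leg 2: desired track 284.2°; wind correction +16.6° → command heading 300.8°, groundspeed 96.2 kt
Leg 3: desired track 102.3°; wind correction -17.0° → command heading 85.3°, groundspeed 148.8 kt
Leg 4: desired track 233.9°; wind correction +20.1° → command heading 254.0°, groundspeed 131.7 kt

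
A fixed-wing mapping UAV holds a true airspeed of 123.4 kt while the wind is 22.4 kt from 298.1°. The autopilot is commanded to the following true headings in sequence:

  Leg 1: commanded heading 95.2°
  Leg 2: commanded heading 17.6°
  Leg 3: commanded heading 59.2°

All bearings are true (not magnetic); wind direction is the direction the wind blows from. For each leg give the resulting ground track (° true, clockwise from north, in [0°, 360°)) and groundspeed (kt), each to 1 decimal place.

Leg 1: track=98.7°, groundspeed=144.3 kt
Leg 2: track=28.1°, groundspeed=121.3 kt
Leg 3: track=67.3°, groundspeed=136.3 kt

Leg 1: heading 95.2°; drift +3.5° → track 98.7°, groundspeed 144.3 kt
Leg 2: heading 17.6°; drift +10.5° → track 28.1°, groundspeed 121.3 kt
Leg 3: heading 59.2°; drift +8.1° → track 67.3°, groundspeed 136.3 kt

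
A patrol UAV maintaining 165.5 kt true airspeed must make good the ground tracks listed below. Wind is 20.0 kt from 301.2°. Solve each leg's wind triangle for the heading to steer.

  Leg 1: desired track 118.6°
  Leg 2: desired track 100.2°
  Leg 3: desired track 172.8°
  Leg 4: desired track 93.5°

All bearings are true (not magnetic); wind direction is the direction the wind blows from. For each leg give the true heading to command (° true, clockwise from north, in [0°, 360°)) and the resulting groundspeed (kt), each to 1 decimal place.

Leg 1: heading=118.3°, groundspeed=185.5 kt
Leg 2: heading=97.7°, groundspeed=184.0 kt
Leg 3: heading=178.2°, groundspeed=177.2 kt
Leg 4: heading=90.3°, groundspeed=182.9 kt

Leg 1: desired track 118.6°; wind correction -0.3° → command heading 118.3°, groundspeed 185.5 kt
Leg 2: desired track 100.2°; wind correction -2.5° → command heading 97.7°, groundspeed 184.0 kt
Leg 3: desired track 172.8°; wind correction +5.4° → command heading 178.2°, groundspeed 177.2 kt
Leg 4: desired track 93.5°; wind correction -3.2° → command heading 90.3°, groundspeed 182.9 kt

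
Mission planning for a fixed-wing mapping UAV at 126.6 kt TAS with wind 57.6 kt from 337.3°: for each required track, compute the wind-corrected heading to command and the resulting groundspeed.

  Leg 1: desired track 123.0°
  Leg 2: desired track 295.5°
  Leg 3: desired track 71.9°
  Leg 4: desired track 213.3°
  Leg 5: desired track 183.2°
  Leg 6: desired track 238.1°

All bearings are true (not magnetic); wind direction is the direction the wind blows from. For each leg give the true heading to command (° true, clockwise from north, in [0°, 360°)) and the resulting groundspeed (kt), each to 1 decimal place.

Leg 1: heading=108.1°, groundspeed=170.0 kt
Leg 2: heading=313.2°, groundspeed=77.7 kt
Leg 3: heading=44.9°, groundspeed=117.5 kt
Leg 4: heading=235.5°, groundspeed=149.5 kt
Leg 5: heading=194.7°, groundspeed=175.9 kt
Leg 6: heading=264.8°, groundspeed=122.3 kt

Leg 1: desired track 123.0°; wind correction -14.9° → command heading 108.1°, groundspeed 170.0 kt
Leg 2: desired track 295.5°; wind correction +17.7° → command heading 313.2°, groundspeed 77.7 kt
Leg 3: desired track 71.9°; wind correction -27.0° → command heading 44.9°, groundspeed 117.5 kt
Leg 4: desired track 213.3°; wind correction +22.2° → command heading 235.5°, groundspeed 149.5 kt
Leg 5: desired track 183.2°; wind correction +11.5° → command heading 194.7°, groundspeed 175.9 kt
Leg 6: desired track 238.1°; wind correction +26.7° → command heading 264.8°, groundspeed 122.3 kt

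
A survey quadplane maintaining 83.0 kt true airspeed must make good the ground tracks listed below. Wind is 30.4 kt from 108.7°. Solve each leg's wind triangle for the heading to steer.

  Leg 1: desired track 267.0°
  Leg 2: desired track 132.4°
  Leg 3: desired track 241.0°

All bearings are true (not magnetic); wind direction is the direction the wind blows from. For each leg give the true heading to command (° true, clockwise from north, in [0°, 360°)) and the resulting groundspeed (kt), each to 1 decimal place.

Leg 1: desired track 267.0°; wind correction -7.8° → command heading 259.2°, groundspeed 110.5 kt
Leg 2: desired track 132.4°; wind correction -8.5° → command heading 123.9°, groundspeed 54.3 kt
Leg 3: desired track 241.0°; wind correction -15.7° → command heading 225.3°, groundspeed 100.4 kt

Leg 1: heading=259.2°, groundspeed=110.5 kt
Leg 2: heading=123.9°, groundspeed=54.3 kt
Leg 3: heading=225.3°, groundspeed=100.4 kt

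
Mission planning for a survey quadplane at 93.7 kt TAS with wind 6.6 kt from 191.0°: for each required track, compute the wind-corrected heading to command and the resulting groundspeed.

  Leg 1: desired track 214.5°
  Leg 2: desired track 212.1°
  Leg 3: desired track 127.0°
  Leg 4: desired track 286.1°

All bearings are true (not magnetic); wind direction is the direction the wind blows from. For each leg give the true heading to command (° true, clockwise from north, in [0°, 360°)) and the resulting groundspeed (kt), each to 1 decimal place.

Leg 1: desired track 214.5°; wind correction -1.6° → command heading 212.9°, groundspeed 87.6 kt
Leg 2: desired track 212.1°; wind correction -1.5° → command heading 210.6°, groundspeed 87.5 kt
Leg 3: desired track 127.0°; wind correction +3.6° → command heading 130.6°, groundspeed 90.6 kt
Leg 4: desired track 286.1°; wind correction -4.0° → command heading 282.1°, groundspeed 94.1 kt

Leg 1: heading=212.9°, groundspeed=87.6 kt
Leg 2: heading=210.6°, groundspeed=87.5 kt
Leg 3: heading=130.6°, groundspeed=90.6 kt
Leg 4: heading=282.1°, groundspeed=94.1 kt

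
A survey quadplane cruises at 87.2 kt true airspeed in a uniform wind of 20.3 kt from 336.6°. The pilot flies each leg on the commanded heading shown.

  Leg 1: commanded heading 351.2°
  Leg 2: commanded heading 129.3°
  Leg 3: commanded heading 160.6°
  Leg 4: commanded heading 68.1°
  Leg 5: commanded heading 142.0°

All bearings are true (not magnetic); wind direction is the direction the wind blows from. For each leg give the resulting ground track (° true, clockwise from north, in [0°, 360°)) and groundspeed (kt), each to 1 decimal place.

Leg 1: heading 351.2°; drift +4.3° → track 355.5°, groundspeed 67.7 kt
Leg 2: heading 129.3°; drift +5.1° → track 134.4°, groundspeed 105.6 kt
Leg 3: heading 160.6°; drift -0.8° → track 159.8°, groundspeed 107.5 kt
Leg 4: heading 68.1°; drift +13.0° → track 81.1°, groundspeed 90.0 kt
Leg 5: heading 142.0°; drift +2.7° → track 144.7°, groundspeed 107.0 kt

Leg 1: track=355.5°, groundspeed=67.7 kt
Leg 2: track=134.4°, groundspeed=105.6 kt
Leg 3: track=159.8°, groundspeed=107.5 kt
Leg 4: track=81.1°, groundspeed=90.0 kt
Leg 5: track=144.7°, groundspeed=107.0 kt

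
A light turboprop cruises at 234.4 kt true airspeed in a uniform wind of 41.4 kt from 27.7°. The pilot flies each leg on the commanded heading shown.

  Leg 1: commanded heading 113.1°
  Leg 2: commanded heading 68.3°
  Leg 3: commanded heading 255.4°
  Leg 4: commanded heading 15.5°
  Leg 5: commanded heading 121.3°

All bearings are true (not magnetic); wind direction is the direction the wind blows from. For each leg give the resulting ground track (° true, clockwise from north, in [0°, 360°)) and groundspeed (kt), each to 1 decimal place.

Leg 1: heading 113.1°; drift +10.1° → track 123.2°, groundspeed 234.7 kt
Leg 2: heading 68.3°; drift +7.6° → track 75.9°, groundspeed 204.7 kt
Leg 3: heading 255.4°; drift -6.7° → track 248.7°, groundspeed 264.0 kt
Leg 4: heading 15.5°; drift -2.6° → track 12.9°, groundspeed 194.1 kt
Leg 5: heading 121.3°; drift +9.9° → track 131.2°, groundspeed 240.6 kt

Leg 1: track=123.2°, groundspeed=234.7 kt
Leg 2: track=75.9°, groundspeed=204.7 kt
Leg 3: track=248.7°, groundspeed=264.0 kt
Leg 4: track=12.9°, groundspeed=194.1 kt
Leg 5: track=131.2°, groundspeed=240.6 kt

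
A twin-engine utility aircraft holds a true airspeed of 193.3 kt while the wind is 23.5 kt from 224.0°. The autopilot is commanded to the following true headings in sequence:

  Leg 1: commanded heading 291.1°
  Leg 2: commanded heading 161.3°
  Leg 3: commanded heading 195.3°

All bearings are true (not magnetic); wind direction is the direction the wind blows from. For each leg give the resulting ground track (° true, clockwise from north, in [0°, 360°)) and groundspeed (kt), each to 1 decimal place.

Leg 1: track=297.8°, groundspeed=185.4 kt
Leg 2: track=154.8°, groundspeed=183.7 kt
Leg 3: track=191.6°, groundspeed=173.1 kt

Leg 1: heading 291.1°; drift +6.7° → track 297.8°, groundspeed 185.4 kt
Leg 2: heading 161.3°; drift -6.5° → track 154.8°, groundspeed 183.7 kt
Leg 3: heading 195.3°; drift -3.7° → track 191.6°, groundspeed 173.1 kt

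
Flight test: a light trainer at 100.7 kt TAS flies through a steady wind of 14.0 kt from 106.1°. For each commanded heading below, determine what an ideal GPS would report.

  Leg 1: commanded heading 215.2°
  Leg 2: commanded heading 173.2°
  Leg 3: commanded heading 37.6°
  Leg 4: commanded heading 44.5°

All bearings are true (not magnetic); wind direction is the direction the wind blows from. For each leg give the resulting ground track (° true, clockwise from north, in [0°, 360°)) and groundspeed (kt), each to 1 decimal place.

Leg 1: track=222.4°, groundspeed=106.1 kt
Leg 2: track=180.9°, groundspeed=96.1 kt
Leg 3: track=29.8°, groundspeed=96.5 kt
Leg 4: track=37.0°, groundspeed=94.8 kt

Leg 1: heading 215.2°; drift +7.2° → track 222.4°, groundspeed 106.1 kt
Leg 2: heading 173.2°; drift +7.7° → track 180.9°, groundspeed 96.1 kt
Leg 3: heading 37.6°; drift -7.8° → track 29.8°, groundspeed 96.5 kt
Leg 4: heading 44.5°; drift -7.5° → track 37.0°, groundspeed 94.8 kt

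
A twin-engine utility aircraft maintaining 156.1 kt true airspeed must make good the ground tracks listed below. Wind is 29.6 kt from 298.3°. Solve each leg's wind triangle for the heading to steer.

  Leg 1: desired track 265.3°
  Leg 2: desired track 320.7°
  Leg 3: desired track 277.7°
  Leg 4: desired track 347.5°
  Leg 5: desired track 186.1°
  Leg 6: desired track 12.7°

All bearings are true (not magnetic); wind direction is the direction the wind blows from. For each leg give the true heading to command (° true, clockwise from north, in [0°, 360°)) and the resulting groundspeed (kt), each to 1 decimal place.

Leg 1: heading=271.2°, groundspeed=130.4 kt
Leg 2: heading=316.6°, groundspeed=128.3 kt
Leg 3: heading=281.5°, groundspeed=128.0 kt
Leg 4: heading=339.2°, groundspeed=135.1 kt
Leg 5: heading=196.2°, groundspeed=164.9 kt
Leg 6: heading=2.2°, groundspeed=145.5 kt

Leg 1: desired track 265.3°; wind correction +5.9° → command heading 271.2°, groundspeed 130.4 kt
Leg 2: desired track 320.7°; wind correction -4.1° → command heading 316.6°, groundspeed 128.3 kt
Leg 3: desired track 277.7°; wind correction +3.8° → command heading 281.5°, groundspeed 128.0 kt
Leg 4: desired track 347.5°; wind correction -8.3° → command heading 339.2°, groundspeed 135.1 kt
Leg 5: desired track 186.1°; wind correction +10.1° → command heading 196.2°, groundspeed 164.9 kt
Leg 6: desired track 12.7°; wind correction -10.5° → command heading 2.2°, groundspeed 145.5 kt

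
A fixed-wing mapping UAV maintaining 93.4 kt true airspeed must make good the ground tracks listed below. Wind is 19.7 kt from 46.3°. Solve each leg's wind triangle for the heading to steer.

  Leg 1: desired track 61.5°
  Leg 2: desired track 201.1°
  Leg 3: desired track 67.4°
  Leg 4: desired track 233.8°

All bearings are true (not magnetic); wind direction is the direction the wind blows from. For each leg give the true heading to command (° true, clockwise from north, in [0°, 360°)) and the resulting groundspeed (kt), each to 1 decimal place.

Leg 1: heading=58.3°, groundspeed=74.2 kt
Leg 2: heading=195.9°, groundspeed=110.8 kt
Leg 3: heading=63.0°, groundspeed=74.8 kt
Leg 4: heading=235.4°, groundspeed=112.9 kt

Leg 1: desired track 61.5°; wind correction -3.2° → command heading 58.3°, groundspeed 74.2 kt
Leg 2: desired track 201.1°; wind correction -5.2° → command heading 195.9°, groundspeed 110.8 kt
Leg 3: desired track 67.4°; wind correction -4.4° → command heading 63.0°, groundspeed 74.8 kt
Leg 4: desired track 233.8°; wind correction +1.6° → command heading 235.4°, groundspeed 112.9 kt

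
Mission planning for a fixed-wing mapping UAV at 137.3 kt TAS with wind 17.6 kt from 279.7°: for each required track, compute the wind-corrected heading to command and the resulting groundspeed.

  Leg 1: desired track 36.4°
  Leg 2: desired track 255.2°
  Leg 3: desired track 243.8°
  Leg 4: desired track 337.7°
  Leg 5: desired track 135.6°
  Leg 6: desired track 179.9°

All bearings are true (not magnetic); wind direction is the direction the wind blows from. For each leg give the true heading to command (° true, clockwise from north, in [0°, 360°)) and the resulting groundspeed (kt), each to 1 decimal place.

Leg 1: heading=29.8°, groundspeed=144.3 kt
Leg 2: heading=258.2°, groundspeed=121.1 kt
Leg 3: heading=248.1°, groundspeed=122.7 kt
Leg 4: heading=331.5°, groundspeed=127.2 kt
Leg 5: heading=139.9°, groundspeed=151.2 kt
Leg 6: heading=187.2°, groundspeed=139.2 kt

Leg 1: desired track 36.4°; wind correction -6.6° → command heading 29.8°, groundspeed 144.3 kt
Leg 2: desired track 255.2°; wind correction +3.0° → command heading 258.2°, groundspeed 121.1 kt
Leg 3: desired track 243.8°; wind correction +4.3° → command heading 248.1°, groundspeed 122.7 kt
Leg 4: desired track 337.7°; wind correction -6.2° → command heading 331.5°, groundspeed 127.2 kt
Leg 5: desired track 135.6°; wind correction +4.3° → command heading 139.9°, groundspeed 151.2 kt
Leg 6: desired track 179.9°; wind correction +7.3° → command heading 187.2°, groundspeed 139.2 kt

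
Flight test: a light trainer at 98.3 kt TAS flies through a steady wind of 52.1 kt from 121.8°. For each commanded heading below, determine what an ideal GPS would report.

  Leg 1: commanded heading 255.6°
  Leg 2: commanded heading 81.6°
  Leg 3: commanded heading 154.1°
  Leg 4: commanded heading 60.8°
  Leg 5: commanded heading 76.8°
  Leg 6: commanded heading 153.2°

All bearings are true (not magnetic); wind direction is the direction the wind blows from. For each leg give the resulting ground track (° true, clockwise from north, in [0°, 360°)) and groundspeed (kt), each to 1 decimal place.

Leg 1: heading 255.6°; drift +15.6° → track 271.2°, groundspeed 139.5 kt
Leg 2: heading 81.6°; drift -29.9° → track 51.7°, groundspeed 67.5 kt
Leg 3: heading 154.1°; drift +27.2° → track 181.3°, groundspeed 61.0 kt
Leg 4: heading 60.8°; drift -32.0° → track 28.8°, groundspeed 86.1 kt
Leg 5: heading 76.8°; drift -30.9° → track 45.9°, groundspeed 71.7 kt
Leg 6: heading 153.2°; drift +26.8° → track 180.0°, groundspeed 60.3 kt

Leg 1: track=271.2°, groundspeed=139.5 kt
Leg 2: track=51.7°, groundspeed=67.5 kt
Leg 3: track=181.3°, groundspeed=61.0 kt
Leg 4: track=28.8°, groundspeed=86.1 kt
Leg 5: track=45.9°, groundspeed=71.7 kt
Leg 6: track=180.0°, groundspeed=60.3 kt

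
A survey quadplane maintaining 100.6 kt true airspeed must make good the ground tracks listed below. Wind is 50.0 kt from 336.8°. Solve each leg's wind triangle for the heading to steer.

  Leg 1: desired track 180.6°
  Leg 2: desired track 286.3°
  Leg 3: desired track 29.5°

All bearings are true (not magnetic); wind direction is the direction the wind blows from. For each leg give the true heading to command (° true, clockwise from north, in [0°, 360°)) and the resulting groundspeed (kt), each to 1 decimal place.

Leg 1: heading=192.2°, groundspeed=144.3 kt
Leg 2: heading=308.9°, groundspeed=61.1 kt
Leg 3: heading=6.2°, groundspeed=62.1 kt

Leg 1: desired track 180.6°; wind correction +11.6° → command heading 192.2°, groundspeed 144.3 kt
Leg 2: desired track 286.3°; wind correction +22.6° → command heading 308.9°, groundspeed 61.1 kt
Leg 3: desired track 29.5°; wind correction -23.3° → command heading 6.2°, groundspeed 62.1 kt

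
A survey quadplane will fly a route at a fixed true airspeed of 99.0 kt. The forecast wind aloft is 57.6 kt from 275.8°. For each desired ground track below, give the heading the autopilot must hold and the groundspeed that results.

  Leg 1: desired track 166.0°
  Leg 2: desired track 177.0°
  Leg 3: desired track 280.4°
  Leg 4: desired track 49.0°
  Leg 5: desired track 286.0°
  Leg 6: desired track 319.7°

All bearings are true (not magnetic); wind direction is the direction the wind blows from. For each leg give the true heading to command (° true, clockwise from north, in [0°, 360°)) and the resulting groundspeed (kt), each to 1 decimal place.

Leg 1: desired track 166.0°; wind correction +33.2° → command heading 199.2°, groundspeed 102.4 kt
Leg 2: desired track 177.0°; wind correction +35.1° → command heading 212.1°, groundspeed 89.8 kt
Leg 3: desired track 280.4°; wind correction -2.7° → command heading 277.7°, groundspeed 41.5 kt
Leg 4: desired track 49.0°; wind correction -25.1° → command heading 23.9°, groundspeed 129.1 kt
Leg 5: desired track 286.0°; wind correction -5.9° → command heading 280.1°, groundspeed 41.8 kt
Leg 6: desired track 319.7°; wind correction -23.8° → command heading 295.9°, groundspeed 49.1 kt

Leg 1: heading=199.2°, groundspeed=102.4 kt
Leg 2: heading=212.1°, groundspeed=89.8 kt
Leg 3: heading=277.7°, groundspeed=41.5 kt
Leg 4: heading=23.9°, groundspeed=129.1 kt
Leg 5: heading=280.1°, groundspeed=41.8 kt
Leg 6: heading=295.9°, groundspeed=49.1 kt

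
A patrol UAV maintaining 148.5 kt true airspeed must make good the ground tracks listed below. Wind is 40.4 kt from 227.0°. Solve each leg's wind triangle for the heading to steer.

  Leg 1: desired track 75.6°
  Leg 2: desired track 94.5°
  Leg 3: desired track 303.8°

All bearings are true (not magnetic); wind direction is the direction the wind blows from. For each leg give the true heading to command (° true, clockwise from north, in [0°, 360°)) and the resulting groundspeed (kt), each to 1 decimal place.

Leg 1: heading=83.1°, groundspeed=182.7 kt
Leg 2: heading=106.1°, groundspeed=172.8 kt
Leg 3: heading=288.4°, groundspeed=134.0 kt

Leg 1: desired track 75.6°; wind correction +7.5° → command heading 83.1°, groundspeed 182.7 kt
Leg 2: desired track 94.5°; wind correction +11.6° → command heading 106.1°, groundspeed 172.8 kt
Leg 3: desired track 303.8°; wind correction -15.4° → command heading 288.4°, groundspeed 134.0 kt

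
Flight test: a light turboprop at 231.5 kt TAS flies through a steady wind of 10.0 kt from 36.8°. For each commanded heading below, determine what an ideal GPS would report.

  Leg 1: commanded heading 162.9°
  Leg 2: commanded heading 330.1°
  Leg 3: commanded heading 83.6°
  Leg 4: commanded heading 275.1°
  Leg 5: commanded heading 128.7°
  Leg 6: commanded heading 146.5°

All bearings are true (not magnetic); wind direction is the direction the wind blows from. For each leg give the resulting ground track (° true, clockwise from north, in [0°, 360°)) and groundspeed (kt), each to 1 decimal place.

Leg 1: heading 162.9°; drift +1.9° → track 164.8°, groundspeed 237.5 kt
Leg 2: heading 330.1°; drift -2.3° → track 327.8°, groundspeed 227.7 kt
Leg 3: heading 83.6°; drift +1.9° → track 85.5°, groundspeed 224.8 kt
Leg 4: heading 275.1°; drift -2.1° → track 273.0°, groundspeed 236.9 kt
Leg 5: heading 128.7°; drift +2.5° → track 131.2°, groundspeed 232.0 kt
Leg 6: heading 146.5°; drift +2.3° → track 148.8°, groundspeed 235.1 kt

Leg 1: track=164.8°, groundspeed=237.5 kt
Leg 2: track=327.8°, groundspeed=227.7 kt
Leg 3: track=85.5°, groundspeed=224.8 kt
Leg 4: track=273.0°, groundspeed=236.9 kt
Leg 5: track=131.2°, groundspeed=232.0 kt
Leg 6: track=148.8°, groundspeed=235.1 kt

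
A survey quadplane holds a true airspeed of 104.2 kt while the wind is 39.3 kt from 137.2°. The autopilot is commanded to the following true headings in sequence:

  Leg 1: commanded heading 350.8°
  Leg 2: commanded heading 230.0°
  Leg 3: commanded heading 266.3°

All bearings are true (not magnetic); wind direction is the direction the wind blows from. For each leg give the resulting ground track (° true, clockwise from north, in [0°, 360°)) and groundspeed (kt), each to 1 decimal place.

Leg 1: track=341.8°, groundspeed=138.7 kt
Leg 2: track=250.3°, groundspeed=113.1 kt
Leg 3: track=279.6°, groundspeed=132.5 kt

Leg 1: heading 350.8°; drift -9.0° → track 341.8°, groundspeed 138.7 kt
Leg 2: heading 230.0°; drift +20.3° → track 250.3°, groundspeed 113.1 kt
Leg 3: heading 266.3°; drift +13.3° → track 279.6°, groundspeed 132.5 kt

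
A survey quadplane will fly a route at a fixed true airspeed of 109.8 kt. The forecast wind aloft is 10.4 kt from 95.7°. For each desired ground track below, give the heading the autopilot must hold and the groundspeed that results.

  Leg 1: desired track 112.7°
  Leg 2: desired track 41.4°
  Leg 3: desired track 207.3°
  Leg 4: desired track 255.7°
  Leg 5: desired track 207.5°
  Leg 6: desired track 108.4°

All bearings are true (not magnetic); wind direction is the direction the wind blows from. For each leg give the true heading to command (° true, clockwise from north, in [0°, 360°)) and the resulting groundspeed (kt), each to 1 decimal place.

Leg 1: desired track 112.7°; wind correction -1.6° → command heading 111.1°, groundspeed 99.8 kt
Leg 2: desired track 41.4°; wind correction +4.4° → command heading 45.8°, groundspeed 103.4 kt
Leg 3: desired track 207.3°; wind correction -5.1° → command heading 202.2°, groundspeed 113.2 kt
Leg 4: desired track 255.7°; wind correction -1.9° → command heading 253.8°, groundspeed 119.5 kt
Leg 5: desired track 207.5°; wind correction -5.0° → command heading 202.5°, groundspeed 113.2 kt
Leg 6: desired track 108.4°; wind correction -1.2° → command heading 107.2°, groundspeed 99.6 kt

Leg 1: heading=111.1°, groundspeed=99.8 kt
Leg 2: heading=45.8°, groundspeed=103.4 kt
Leg 3: heading=202.2°, groundspeed=113.2 kt
Leg 4: heading=253.8°, groundspeed=119.5 kt
Leg 5: heading=202.5°, groundspeed=113.2 kt
Leg 6: heading=107.2°, groundspeed=99.6 kt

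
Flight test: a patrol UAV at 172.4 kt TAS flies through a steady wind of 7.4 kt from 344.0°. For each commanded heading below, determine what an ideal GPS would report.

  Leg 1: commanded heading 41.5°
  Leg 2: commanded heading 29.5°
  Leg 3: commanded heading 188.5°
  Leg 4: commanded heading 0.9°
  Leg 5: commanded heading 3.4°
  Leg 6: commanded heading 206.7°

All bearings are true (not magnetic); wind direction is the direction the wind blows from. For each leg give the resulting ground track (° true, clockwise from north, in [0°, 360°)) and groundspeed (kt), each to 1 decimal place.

Leg 1: track=43.6°, groundspeed=168.5 kt
Leg 2: track=31.3°, groundspeed=167.3 kt
Leg 3: track=187.5°, groundspeed=179.2 kt
Leg 4: track=1.6°, groundspeed=165.3 kt
Leg 5: track=4.3°, groundspeed=165.4 kt
Leg 6: track=205.1°, groundspeed=177.9 kt

Leg 1: heading 41.5°; drift +2.1° → track 43.6°, groundspeed 168.5 kt
Leg 2: heading 29.5°; drift +1.8° → track 31.3°, groundspeed 167.3 kt
Leg 3: heading 188.5°; drift -1.0° → track 187.5°, groundspeed 179.2 kt
Leg 4: heading 0.9°; drift +0.7° → track 1.6°, groundspeed 165.3 kt
Leg 5: heading 3.4°; drift +0.9° → track 4.3°, groundspeed 165.4 kt
Leg 6: heading 206.7°; drift -1.6° → track 205.1°, groundspeed 177.9 kt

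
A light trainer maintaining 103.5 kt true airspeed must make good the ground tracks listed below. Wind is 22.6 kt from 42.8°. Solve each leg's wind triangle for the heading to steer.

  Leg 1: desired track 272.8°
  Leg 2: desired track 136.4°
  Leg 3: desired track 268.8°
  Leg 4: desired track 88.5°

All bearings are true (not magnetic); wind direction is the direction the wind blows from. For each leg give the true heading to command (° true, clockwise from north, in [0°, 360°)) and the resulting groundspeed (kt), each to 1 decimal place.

Leg 1: desired track 272.8°; wind correction +9.6° → command heading 282.4°, groundspeed 116.6 kt
Leg 2: desired track 136.4°; wind correction -12.6° → command heading 123.8°, groundspeed 102.4 kt
Leg 3: desired track 268.8°; wind correction +9.0° → command heading 277.8°, groundspeed 117.9 kt
Leg 4: desired track 88.5°; wind correction -9.0° → command heading 79.5°, groundspeed 86.4 kt

Leg 1: heading=282.4°, groundspeed=116.6 kt
Leg 2: heading=123.8°, groundspeed=102.4 kt
Leg 3: heading=277.8°, groundspeed=117.9 kt
Leg 4: heading=79.5°, groundspeed=86.4 kt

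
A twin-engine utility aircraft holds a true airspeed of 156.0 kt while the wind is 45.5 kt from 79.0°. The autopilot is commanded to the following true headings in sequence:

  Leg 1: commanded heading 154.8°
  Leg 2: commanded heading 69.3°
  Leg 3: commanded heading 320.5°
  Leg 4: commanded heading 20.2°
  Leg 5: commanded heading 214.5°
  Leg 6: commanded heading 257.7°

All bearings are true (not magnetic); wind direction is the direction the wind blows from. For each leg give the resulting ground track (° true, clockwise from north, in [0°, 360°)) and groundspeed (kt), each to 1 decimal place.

Leg 1: track=171.7°, groundspeed=151.4 kt
Leg 2: track=65.4°, groundspeed=111.4 kt
Leg 3: track=307.8°, groundspeed=182.2 kt
Leg 4: track=3.8°, groundspeed=138.0 kt
Leg 5: track=224.1°, groundspeed=191.1 kt
Leg 6: track=258.0°, groundspeed=201.5 kt

Leg 1: heading 154.8°; drift +16.9° → track 171.7°, groundspeed 151.4 kt
Leg 2: heading 69.3°; drift -3.9° → track 65.4°, groundspeed 111.4 kt
Leg 3: heading 320.5°; drift -12.7° → track 307.8°, groundspeed 182.2 kt
Leg 4: heading 20.2°; drift -16.4° → track 3.8°, groundspeed 138.0 kt
Leg 5: heading 214.5°; drift +9.6° → track 224.1°, groundspeed 191.1 kt
Leg 6: heading 257.7°; drift +0.3° → track 258.0°, groundspeed 201.5 kt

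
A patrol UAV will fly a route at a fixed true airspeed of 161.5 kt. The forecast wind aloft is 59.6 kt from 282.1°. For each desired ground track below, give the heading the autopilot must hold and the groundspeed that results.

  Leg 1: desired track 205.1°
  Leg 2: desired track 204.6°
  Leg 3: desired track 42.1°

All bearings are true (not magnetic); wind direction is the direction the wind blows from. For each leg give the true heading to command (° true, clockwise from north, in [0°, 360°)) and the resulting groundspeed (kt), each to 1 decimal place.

Leg 1: heading=226.2°, groundspeed=137.3 kt
Leg 2: heading=225.7°, groundspeed=137.8 kt
Leg 3: heading=23.5°, groundspeed=182.8 kt

Leg 1: desired track 205.1°; wind correction +21.1° → command heading 226.2°, groundspeed 137.3 kt
Leg 2: desired track 204.6°; wind correction +21.1° → command heading 225.7°, groundspeed 137.8 kt
Leg 3: desired track 42.1°; wind correction -18.6° → command heading 23.5°, groundspeed 182.8 kt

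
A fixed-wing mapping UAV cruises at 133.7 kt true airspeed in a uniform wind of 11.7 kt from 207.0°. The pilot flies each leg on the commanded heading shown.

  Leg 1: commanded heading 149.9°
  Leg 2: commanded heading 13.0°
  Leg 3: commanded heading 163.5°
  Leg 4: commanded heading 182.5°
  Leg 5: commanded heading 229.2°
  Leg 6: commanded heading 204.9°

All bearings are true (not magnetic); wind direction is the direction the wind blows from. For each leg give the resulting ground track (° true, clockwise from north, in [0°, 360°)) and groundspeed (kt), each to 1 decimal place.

Leg 1: track=145.5°, groundspeed=127.7 kt
Leg 2: track=14.1°, groundspeed=145.1 kt
Leg 3: track=159.8°, groundspeed=125.5 kt
Leg 4: track=180.2°, groundspeed=123.1 kt
Leg 5: track=231.3°, groundspeed=122.9 kt
Leg 6: track=204.7°, groundspeed=122.0 kt

Leg 1: heading 149.9°; drift -4.4° → track 145.5°, groundspeed 127.7 kt
Leg 2: heading 13.0°; drift +1.1° → track 14.1°, groundspeed 145.1 kt
Leg 3: heading 163.5°; drift -3.7° → track 159.8°, groundspeed 125.5 kt
Leg 4: heading 182.5°; drift -2.3° → track 180.2°, groundspeed 123.1 kt
Leg 5: heading 229.2°; drift +2.1° → track 231.3°, groundspeed 122.9 kt
Leg 6: heading 204.9°; drift -0.2° → track 204.7°, groundspeed 122.0 kt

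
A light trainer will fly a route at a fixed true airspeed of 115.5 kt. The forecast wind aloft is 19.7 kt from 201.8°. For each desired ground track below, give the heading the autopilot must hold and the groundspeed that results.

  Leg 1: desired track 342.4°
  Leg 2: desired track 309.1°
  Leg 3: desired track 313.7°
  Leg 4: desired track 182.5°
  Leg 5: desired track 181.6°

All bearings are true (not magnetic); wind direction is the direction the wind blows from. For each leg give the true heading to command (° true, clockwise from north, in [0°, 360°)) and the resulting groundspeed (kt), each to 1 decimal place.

Leg 1: desired track 342.4°; wind correction -6.2° → command heading 336.2°, groundspeed 130.0 kt
Leg 2: desired track 309.1°; wind correction -9.4° → command heading 299.7°, groundspeed 119.8 kt
Leg 3: desired track 313.7°; wind correction -9.1° → command heading 304.6°, groundspeed 121.4 kt
Leg 4: desired track 182.5°; wind correction +3.2° → command heading 185.7°, groundspeed 96.7 kt
Leg 5: desired track 181.6°; wind correction +3.4° → command heading 185.0°, groundspeed 96.8 kt

Leg 1: heading=336.2°, groundspeed=130.0 kt
Leg 2: heading=299.7°, groundspeed=119.8 kt
Leg 3: heading=304.6°, groundspeed=121.4 kt
Leg 4: heading=185.7°, groundspeed=96.7 kt
Leg 5: heading=185.0°, groundspeed=96.8 kt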